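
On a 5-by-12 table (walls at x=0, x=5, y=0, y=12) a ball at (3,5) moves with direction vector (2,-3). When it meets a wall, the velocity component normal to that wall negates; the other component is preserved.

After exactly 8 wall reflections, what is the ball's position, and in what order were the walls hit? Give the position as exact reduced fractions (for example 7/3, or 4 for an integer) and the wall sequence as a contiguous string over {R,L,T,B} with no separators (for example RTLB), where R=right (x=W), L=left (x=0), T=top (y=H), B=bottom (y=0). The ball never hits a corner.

1. t=1 → R at (5,2); v=(-2,-3)
2. t=2/3 → B at (11/3,0); v=(-2,3)
3. t=11/6 → L at (0,11/2); v=(2,3)
4. t=13/6 → T at (13/3,12); v=(2,-3)
5. t=1/3 → R at (5,11); v=(-2,-3)
6. t=5/2 → L at (0,7/2); v=(2,-3)
7. t=7/6 → B at (7/3,0); v=(2,3)
8. t=4/3 → R at (5,4); v=(-2,3)

Final position: (5,4)
Wall sequence: RBLTRLBR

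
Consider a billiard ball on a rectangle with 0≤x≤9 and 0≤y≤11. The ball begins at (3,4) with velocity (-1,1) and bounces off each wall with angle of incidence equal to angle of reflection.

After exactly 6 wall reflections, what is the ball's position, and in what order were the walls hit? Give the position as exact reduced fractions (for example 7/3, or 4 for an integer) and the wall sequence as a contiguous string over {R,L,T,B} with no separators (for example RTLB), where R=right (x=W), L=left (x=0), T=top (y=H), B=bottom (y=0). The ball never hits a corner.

Final position: (8,11)
Wall sequence: LTRBLT

1. t=3 → L at (0,7); v=(1,1)
2. t=4 → T at (4,11); v=(1,-1)
3. t=5 → R at (9,6); v=(-1,-1)
4. t=6 → B at (3,0); v=(-1,1)
5. t=3 → L at (0,3); v=(1,1)
6. t=8 → T at (8,11); v=(1,-1)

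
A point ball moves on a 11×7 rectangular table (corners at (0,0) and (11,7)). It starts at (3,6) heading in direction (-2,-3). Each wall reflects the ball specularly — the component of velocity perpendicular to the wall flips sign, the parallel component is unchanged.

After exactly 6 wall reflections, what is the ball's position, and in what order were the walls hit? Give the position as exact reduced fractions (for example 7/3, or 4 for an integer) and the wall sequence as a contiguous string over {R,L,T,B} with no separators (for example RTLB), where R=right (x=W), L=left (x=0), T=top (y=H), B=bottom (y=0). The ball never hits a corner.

Final position: (7,7)
Wall sequence: LBTBRT

1. t=3/2 → L at (0,3/2); v=(2,-3)
2. t=1/2 → B at (1,0); v=(2,3)
3. t=7/3 → T at (17/3,7); v=(2,-3)
4. t=7/3 → B at (31/3,0); v=(2,3)
5. t=1/3 → R at (11,1); v=(-2,3)
6. t=2 → T at (7,7); v=(-2,-3)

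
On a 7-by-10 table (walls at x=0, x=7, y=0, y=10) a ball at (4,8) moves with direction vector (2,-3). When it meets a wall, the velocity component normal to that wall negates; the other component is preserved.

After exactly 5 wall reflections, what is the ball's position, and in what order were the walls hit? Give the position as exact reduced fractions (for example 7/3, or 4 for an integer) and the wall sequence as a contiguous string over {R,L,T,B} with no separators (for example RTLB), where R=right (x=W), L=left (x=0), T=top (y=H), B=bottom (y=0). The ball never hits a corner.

1. t=3/2 → R at (7,7/2); v=(-2,-3)
2. t=7/6 → B at (14/3,0); v=(-2,3)
3. t=7/3 → L at (0,7); v=(2,3)
4. t=1 → T at (2,10); v=(2,-3)
5. t=5/2 → R at (7,5/2); v=(-2,-3)

Final position: (7,5/2)
Wall sequence: RBLTR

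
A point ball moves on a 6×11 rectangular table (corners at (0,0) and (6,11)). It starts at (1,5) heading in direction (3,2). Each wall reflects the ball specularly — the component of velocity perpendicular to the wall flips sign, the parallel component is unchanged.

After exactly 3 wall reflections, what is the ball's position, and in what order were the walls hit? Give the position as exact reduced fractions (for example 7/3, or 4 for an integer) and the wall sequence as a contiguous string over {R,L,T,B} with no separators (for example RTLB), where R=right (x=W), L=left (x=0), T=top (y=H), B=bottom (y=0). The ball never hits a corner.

Final position: (0,29/3)
Wall sequence: RTL

1. t=5/3 → R at (6,25/3); v=(-3,2)
2. t=4/3 → T at (2,11); v=(-3,-2)
3. t=2/3 → L at (0,29/3); v=(3,-2)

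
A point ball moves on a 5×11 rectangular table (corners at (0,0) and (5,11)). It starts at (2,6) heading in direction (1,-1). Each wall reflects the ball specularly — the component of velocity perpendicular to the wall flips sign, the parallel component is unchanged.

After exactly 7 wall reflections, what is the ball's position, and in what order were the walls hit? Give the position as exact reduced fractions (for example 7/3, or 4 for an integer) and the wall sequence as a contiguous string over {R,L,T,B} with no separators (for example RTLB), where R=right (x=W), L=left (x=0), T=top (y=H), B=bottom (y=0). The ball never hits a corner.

1. t=3 → R at (5,3); v=(-1,-1)
2. t=3 → B at (2,0); v=(-1,1)
3. t=2 → L at (0,2); v=(1,1)
4. t=5 → R at (5,7); v=(-1,1)
5. t=4 → T at (1,11); v=(-1,-1)
6. t=1 → L at (0,10); v=(1,-1)
7. t=5 → R at (5,5); v=(-1,-1)

Final position: (5,5)
Wall sequence: RBLRTLR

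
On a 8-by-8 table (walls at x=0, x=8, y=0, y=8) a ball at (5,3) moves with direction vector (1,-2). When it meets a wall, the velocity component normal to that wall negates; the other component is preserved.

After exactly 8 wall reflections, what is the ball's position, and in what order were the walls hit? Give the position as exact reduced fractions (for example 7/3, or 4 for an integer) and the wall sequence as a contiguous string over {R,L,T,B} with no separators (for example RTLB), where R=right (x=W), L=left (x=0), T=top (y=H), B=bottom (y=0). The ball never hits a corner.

1. t=3/2 → B at (13/2,0); v=(1,2)
2. t=3/2 → R at (8,3); v=(-1,2)
3. t=5/2 → T at (11/2,8); v=(-1,-2)
4. t=4 → B at (3/2,0); v=(-1,2)
5. t=3/2 → L at (0,3); v=(1,2)
6. t=5/2 → T at (5/2,8); v=(1,-2)
7. t=4 → B at (13/2,0); v=(1,2)
8. t=3/2 → R at (8,3); v=(-1,2)

Final position: (8,3)
Wall sequence: BRTBLTBR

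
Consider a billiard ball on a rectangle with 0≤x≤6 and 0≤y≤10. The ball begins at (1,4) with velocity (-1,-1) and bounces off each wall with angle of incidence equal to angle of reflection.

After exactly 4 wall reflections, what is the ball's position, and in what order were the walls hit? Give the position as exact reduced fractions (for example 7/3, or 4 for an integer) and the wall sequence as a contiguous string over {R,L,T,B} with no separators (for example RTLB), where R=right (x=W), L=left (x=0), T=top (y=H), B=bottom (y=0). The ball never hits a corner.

Final position: (0,9)
Wall sequence: LBRL

1. t=1 → L at (0,3); v=(1,-1)
2. t=3 → B at (3,0); v=(1,1)
3. t=3 → R at (6,3); v=(-1,1)
4. t=6 → L at (0,9); v=(1,1)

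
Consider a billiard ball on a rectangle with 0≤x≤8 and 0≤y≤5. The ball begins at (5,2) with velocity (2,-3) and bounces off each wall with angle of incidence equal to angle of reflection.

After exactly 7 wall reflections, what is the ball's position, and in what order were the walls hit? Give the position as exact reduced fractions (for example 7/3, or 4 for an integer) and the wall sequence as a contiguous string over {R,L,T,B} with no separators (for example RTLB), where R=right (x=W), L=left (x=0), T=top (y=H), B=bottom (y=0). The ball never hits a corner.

Final position: (11/3,0)
Wall sequence: BRTBLTB

1. t=2/3 → B at (19/3,0); v=(2,3)
2. t=5/6 → R at (8,5/2); v=(-2,3)
3. t=5/6 → T at (19/3,5); v=(-2,-3)
4. t=5/3 → B at (3,0); v=(-2,3)
5. t=3/2 → L at (0,9/2); v=(2,3)
6. t=1/6 → T at (1/3,5); v=(2,-3)
7. t=5/3 → B at (11/3,0); v=(2,3)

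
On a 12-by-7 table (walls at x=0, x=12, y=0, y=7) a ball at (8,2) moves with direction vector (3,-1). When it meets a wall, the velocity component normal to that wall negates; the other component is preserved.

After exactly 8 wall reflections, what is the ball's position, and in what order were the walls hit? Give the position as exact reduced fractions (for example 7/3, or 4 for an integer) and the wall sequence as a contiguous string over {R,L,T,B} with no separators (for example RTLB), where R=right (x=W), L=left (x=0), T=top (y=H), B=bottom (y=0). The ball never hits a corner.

1. t=4/3 → R at (12,2/3); v=(-3,-1)
2. t=2/3 → B at (10,0); v=(-3,1)
3. t=10/3 → L at (0,10/3); v=(3,1)
4. t=11/3 → T at (11,7); v=(3,-1)
5. t=1/3 → R at (12,20/3); v=(-3,-1)
6. t=4 → L at (0,8/3); v=(3,-1)
7. t=8/3 → B at (8,0); v=(3,1)
8. t=4/3 → R at (12,4/3); v=(-3,1)

Final position: (12,4/3)
Wall sequence: RBLTRLBR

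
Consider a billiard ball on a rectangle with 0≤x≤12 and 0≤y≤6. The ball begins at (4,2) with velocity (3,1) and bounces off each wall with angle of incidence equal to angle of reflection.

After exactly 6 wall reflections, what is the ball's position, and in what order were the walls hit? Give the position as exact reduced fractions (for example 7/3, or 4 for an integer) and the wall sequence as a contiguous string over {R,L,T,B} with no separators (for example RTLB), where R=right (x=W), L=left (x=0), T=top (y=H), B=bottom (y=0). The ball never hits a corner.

Final position: (0,14/3)
Wall sequence: RTLBRL

1. t=8/3 → R at (12,14/3); v=(-3,1)
2. t=4/3 → T at (8,6); v=(-3,-1)
3. t=8/3 → L at (0,10/3); v=(3,-1)
4. t=10/3 → B at (10,0); v=(3,1)
5. t=2/3 → R at (12,2/3); v=(-3,1)
6. t=4 → L at (0,14/3); v=(3,1)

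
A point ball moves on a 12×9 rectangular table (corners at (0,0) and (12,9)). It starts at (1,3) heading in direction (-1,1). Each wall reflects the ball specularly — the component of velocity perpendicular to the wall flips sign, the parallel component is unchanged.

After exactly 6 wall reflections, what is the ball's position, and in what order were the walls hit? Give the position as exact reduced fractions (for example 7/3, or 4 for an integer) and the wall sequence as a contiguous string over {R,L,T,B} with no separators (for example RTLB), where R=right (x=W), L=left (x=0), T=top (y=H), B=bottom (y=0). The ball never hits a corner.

1. t=1 → L at (0,4); v=(1,1)
2. t=5 → T at (5,9); v=(1,-1)
3. t=7 → R at (12,2); v=(-1,-1)
4. t=2 → B at (10,0); v=(-1,1)
5. t=9 → T at (1,9); v=(-1,-1)
6. t=1 → L at (0,8); v=(1,-1)

Final position: (0,8)
Wall sequence: LTRBTL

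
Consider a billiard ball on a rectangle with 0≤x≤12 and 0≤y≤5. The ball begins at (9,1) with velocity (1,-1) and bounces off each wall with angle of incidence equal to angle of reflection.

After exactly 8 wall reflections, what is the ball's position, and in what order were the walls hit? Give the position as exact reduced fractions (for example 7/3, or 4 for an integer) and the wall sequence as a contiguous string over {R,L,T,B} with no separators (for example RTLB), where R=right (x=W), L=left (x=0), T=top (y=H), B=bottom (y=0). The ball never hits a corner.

1. t=1 → B at (10,0); v=(1,1)
2. t=2 → R at (12,2); v=(-1,1)
3. t=3 → T at (9,5); v=(-1,-1)
4. t=5 → B at (4,0); v=(-1,1)
5. t=4 → L at (0,4); v=(1,1)
6. t=1 → T at (1,5); v=(1,-1)
7. t=5 → B at (6,0); v=(1,1)
8. t=5 → T at (11,5); v=(1,-1)

Final position: (11,5)
Wall sequence: BRTBLTBT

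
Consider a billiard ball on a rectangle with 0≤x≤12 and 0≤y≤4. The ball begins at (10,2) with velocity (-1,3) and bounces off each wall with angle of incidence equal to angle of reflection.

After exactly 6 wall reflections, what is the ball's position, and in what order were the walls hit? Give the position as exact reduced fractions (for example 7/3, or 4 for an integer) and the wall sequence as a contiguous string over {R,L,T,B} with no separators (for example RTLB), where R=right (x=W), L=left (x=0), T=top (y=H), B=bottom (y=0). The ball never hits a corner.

Final position: (8/3,0)
Wall sequence: TBTBTB

1. t=2/3 → T at (28/3,4); v=(-1,-3)
2. t=4/3 → B at (8,0); v=(-1,3)
3. t=4/3 → T at (20/3,4); v=(-1,-3)
4. t=4/3 → B at (16/3,0); v=(-1,3)
5. t=4/3 → T at (4,4); v=(-1,-3)
6. t=4/3 → B at (8/3,0); v=(-1,3)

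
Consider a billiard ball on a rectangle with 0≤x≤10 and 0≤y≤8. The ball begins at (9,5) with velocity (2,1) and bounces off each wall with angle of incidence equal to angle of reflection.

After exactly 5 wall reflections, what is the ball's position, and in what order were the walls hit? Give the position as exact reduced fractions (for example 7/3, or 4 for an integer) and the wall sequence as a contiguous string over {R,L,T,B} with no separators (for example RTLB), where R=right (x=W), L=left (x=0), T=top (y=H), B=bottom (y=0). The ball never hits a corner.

Final position: (9,0)
Wall sequence: RTLRB

1. t=1/2 → R at (10,11/2); v=(-2,1)
2. t=5/2 → T at (5,8); v=(-2,-1)
3. t=5/2 → L at (0,11/2); v=(2,-1)
4. t=5 → R at (10,1/2); v=(-2,-1)
5. t=1/2 → B at (9,0); v=(-2,1)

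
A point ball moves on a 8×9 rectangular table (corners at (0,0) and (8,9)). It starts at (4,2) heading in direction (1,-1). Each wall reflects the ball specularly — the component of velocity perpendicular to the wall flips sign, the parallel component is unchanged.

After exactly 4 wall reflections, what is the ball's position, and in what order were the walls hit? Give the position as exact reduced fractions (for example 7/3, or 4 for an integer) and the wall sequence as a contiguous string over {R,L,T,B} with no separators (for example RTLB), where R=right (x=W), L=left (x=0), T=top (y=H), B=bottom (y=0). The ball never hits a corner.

Final position: (0,8)
Wall sequence: BRTL

1. t=2 → B at (6,0); v=(1,1)
2. t=2 → R at (8,2); v=(-1,1)
3. t=7 → T at (1,9); v=(-1,-1)
4. t=1 → L at (0,8); v=(1,-1)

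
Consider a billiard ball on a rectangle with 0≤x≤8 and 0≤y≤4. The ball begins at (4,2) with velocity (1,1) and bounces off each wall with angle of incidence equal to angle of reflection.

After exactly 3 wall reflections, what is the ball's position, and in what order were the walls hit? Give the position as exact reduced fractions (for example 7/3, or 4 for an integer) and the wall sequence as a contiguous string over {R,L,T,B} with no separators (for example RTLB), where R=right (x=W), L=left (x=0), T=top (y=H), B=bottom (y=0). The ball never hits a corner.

Final position: (6,0)
Wall sequence: TRB

1. t=2 → T at (6,4); v=(1,-1)
2. t=2 → R at (8,2); v=(-1,-1)
3. t=2 → B at (6,0); v=(-1,1)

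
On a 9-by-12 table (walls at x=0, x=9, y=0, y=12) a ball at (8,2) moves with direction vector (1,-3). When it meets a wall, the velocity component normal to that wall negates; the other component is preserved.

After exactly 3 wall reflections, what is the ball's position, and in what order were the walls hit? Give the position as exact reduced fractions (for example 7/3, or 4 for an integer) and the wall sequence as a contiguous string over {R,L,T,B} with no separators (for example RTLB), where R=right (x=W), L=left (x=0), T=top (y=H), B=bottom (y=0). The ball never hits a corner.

Final position: (16/3,12)
Wall sequence: BRT

1. t=2/3 → B at (26/3,0); v=(1,3)
2. t=1/3 → R at (9,1); v=(-1,3)
3. t=11/3 → T at (16/3,12); v=(-1,-3)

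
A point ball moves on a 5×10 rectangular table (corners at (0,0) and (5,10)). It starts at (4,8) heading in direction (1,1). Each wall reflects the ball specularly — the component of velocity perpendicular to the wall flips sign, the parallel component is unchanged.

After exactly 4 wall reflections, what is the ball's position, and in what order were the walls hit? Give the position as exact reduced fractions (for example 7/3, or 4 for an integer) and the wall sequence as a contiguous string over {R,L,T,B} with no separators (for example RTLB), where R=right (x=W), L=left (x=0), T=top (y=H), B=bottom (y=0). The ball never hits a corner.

1. t=1 → R at (5,9); v=(-1,1)
2. t=1 → T at (4,10); v=(-1,-1)
3. t=4 → L at (0,6); v=(1,-1)
4. t=5 → R at (5,1); v=(-1,-1)

Final position: (5,1)
Wall sequence: RTLR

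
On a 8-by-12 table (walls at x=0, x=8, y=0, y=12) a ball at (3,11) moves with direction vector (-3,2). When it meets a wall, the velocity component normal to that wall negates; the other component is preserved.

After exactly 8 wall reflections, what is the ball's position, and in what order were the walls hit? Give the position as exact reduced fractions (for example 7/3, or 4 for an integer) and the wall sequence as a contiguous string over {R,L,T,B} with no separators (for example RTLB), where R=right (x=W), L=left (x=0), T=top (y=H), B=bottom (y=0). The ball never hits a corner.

Final position: (5/2,12)
Wall sequence: TLRLBRLT

1. t=1/2 → T at (3/2,12); v=(-3,-2)
2. t=1/2 → L at (0,11); v=(3,-2)
3. t=8/3 → R at (8,17/3); v=(-3,-2)
4. t=8/3 → L at (0,1/3); v=(3,-2)
5. t=1/6 → B at (1/2,0); v=(3,2)
6. t=5/2 → R at (8,5); v=(-3,2)
7. t=8/3 → L at (0,31/3); v=(3,2)
8. t=5/6 → T at (5/2,12); v=(3,-2)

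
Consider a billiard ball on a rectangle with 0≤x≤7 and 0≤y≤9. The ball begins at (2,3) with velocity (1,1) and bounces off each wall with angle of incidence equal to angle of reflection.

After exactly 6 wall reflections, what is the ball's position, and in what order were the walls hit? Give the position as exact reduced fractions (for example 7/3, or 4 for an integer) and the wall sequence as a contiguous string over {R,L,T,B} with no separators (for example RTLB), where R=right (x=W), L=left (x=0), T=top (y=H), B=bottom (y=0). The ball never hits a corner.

Final position: (2,9)
Wall sequence: RTLBRT

1. t=5 → R at (7,8); v=(-1,1)
2. t=1 → T at (6,9); v=(-1,-1)
3. t=6 → L at (0,3); v=(1,-1)
4. t=3 → B at (3,0); v=(1,1)
5. t=4 → R at (7,4); v=(-1,1)
6. t=5 → T at (2,9); v=(-1,-1)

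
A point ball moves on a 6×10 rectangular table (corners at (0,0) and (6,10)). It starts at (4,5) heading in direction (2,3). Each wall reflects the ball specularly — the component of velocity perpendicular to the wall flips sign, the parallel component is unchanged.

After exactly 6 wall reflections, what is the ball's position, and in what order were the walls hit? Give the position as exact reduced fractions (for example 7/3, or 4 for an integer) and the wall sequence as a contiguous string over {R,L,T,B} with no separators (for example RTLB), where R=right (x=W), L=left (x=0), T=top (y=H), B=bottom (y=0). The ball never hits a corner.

Final position: (10/3,10)
Wall sequence: RTLBRT

1. t=1 → R at (6,8); v=(-2,3)
2. t=2/3 → T at (14/3,10); v=(-2,-3)
3. t=7/3 → L at (0,3); v=(2,-3)
4. t=1 → B at (2,0); v=(2,3)
5. t=2 → R at (6,6); v=(-2,3)
6. t=4/3 → T at (10/3,10); v=(-2,-3)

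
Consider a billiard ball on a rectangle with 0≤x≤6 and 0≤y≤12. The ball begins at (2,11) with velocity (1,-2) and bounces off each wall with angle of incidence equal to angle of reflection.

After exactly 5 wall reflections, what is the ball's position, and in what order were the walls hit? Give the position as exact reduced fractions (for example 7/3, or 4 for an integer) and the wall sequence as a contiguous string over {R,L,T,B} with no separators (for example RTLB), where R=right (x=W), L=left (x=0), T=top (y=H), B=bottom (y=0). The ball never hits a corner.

1. t=4 → R at (6,3); v=(-1,-2)
2. t=3/2 → B at (9/2,0); v=(-1,2)
3. t=9/2 → L at (0,9); v=(1,2)
4. t=3/2 → T at (3/2,12); v=(1,-2)
5. t=9/2 → R at (6,3); v=(-1,-2)

Final position: (6,3)
Wall sequence: RBLTR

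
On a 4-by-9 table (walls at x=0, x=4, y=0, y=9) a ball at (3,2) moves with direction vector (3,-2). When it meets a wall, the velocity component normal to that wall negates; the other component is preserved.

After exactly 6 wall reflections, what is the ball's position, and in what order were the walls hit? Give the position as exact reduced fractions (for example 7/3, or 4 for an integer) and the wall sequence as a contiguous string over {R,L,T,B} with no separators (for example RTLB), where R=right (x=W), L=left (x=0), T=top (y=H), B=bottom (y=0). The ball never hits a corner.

1. t=1/3 → R at (4,4/3); v=(-3,-2)
2. t=2/3 → B at (2,0); v=(-3,2)
3. t=2/3 → L at (0,4/3); v=(3,2)
4. t=4/3 → R at (4,4); v=(-3,2)
5. t=4/3 → L at (0,20/3); v=(3,2)
6. t=7/6 → T at (7/2,9); v=(3,-2)

Final position: (7/2,9)
Wall sequence: RBLRLT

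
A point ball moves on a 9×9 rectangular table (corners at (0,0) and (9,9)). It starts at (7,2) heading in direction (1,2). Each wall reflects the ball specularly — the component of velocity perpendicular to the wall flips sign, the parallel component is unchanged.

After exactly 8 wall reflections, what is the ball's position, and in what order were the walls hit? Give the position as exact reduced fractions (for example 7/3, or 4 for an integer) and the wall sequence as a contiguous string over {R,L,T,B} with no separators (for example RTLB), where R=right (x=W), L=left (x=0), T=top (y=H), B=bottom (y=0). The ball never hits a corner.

Final position: (15/2,9)
Wall sequence: RTBLTBRT

1. t=2 → R at (9,6); v=(-1,2)
2. t=3/2 → T at (15/2,9); v=(-1,-2)
3. t=9/2 → B at (3,0); v=(-1,2)
4. t=3 → L at (0,6); v=(1,2)
5. t=3/2 → T at (3/2,9); v=(1,-2)
6. t=9/2 → B at (6,0); v=(1,2)
7. t=3 → R at (9,6); v=(-1,2)
8. t=3/2 → T at (15/2,9); v=(-1,-2)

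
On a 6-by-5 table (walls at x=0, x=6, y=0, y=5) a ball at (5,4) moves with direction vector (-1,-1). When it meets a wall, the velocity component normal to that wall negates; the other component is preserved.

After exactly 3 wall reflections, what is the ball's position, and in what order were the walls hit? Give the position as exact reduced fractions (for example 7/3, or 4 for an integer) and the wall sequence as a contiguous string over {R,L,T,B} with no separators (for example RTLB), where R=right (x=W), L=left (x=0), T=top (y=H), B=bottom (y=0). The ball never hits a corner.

1. t=4 → B at (1,0); v=(-1,1)
2. t=1 → L at (0,1); v=(1,1)
3. t=4 → T at (4,5); v=(1,-1)

Final position: (4,5)
Wall sequence: BLT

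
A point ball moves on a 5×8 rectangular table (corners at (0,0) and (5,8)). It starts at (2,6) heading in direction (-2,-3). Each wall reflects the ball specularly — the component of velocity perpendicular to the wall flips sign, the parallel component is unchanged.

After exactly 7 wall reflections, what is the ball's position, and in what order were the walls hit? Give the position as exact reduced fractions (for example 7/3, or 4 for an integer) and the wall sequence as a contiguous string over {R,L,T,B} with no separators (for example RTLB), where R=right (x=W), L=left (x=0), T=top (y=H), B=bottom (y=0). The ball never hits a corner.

1. t=1 → L at (0,3); v=(2,-3)
2. t=1 → B at (2,0); v=(2,3)
3. t=3/2 → R at (5,9/2); v=(-2,3)
4. t=7/6 → T at (8/3,8); v=(-2,-3)
5. t=4/3 → L at (0,4); v=(2,-3)
6. t=4/3 → B at (8/3,0); v=(2,3)
7. t=7/6 → R at (5,7/2); v=(-2,3)

Final position: (5,7/2)
Wall sequence: LBRTLBR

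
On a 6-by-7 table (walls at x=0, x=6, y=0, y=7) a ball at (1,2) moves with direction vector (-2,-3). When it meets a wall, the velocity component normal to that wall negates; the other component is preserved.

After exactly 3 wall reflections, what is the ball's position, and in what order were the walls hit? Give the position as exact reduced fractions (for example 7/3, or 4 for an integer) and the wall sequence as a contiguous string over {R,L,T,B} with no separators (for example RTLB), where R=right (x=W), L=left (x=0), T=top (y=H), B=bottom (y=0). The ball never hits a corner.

Final position: (5,7)
Wall sequence: LBT

1. t=1/2 → L at (0,1/2); v=(2,-3)
2. t=1/6 → B at (1/3,0); v=(2,3)
3. t=7/3 → T at (5,7); v=(2,-3)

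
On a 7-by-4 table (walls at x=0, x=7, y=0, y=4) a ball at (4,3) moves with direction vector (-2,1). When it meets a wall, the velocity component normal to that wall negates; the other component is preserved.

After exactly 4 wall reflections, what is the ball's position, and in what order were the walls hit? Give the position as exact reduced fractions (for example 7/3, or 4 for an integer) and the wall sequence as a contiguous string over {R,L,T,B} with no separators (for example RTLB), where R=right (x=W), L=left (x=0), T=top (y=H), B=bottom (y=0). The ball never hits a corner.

1. t=1 → T at (2,4); v=(-2,-1)
2. t=1 → L at (0,3); v=(2,-1)
3. t=3 → B at (6,0); v=(2,1)
4. t=1/2 → R at (7,1/2); v=(-2,1)

Final position: (7,1/2)
Wall sequence: TLBR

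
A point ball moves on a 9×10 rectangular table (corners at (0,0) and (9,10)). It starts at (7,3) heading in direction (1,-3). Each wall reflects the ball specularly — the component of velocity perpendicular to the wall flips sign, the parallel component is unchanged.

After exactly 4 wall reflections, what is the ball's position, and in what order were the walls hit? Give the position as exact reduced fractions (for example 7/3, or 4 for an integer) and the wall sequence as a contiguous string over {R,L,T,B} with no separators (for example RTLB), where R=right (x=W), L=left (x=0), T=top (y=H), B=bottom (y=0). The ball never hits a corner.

Final position: (10/3,0)
Wall sequence: BRTB

1. t=1 → B at (8,0); v=(1,3)
2. t=1 → R at (9,3); v=(-1,3)
3. t=7/3 → T at (20/3,10); v=(-1,-3)
4. t=10/3 → B at (10/3,0); v=(-1,3)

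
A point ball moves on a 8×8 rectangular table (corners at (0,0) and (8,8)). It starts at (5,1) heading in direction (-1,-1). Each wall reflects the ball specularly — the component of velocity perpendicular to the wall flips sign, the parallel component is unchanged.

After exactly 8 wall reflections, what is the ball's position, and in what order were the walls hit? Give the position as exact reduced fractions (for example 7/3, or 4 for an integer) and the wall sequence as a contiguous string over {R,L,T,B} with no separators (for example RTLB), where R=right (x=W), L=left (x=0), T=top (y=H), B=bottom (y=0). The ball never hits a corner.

Final position: (8,4)
Wall sequence: BLTRBLTR

1. t=1 → B at (4,0); v=(-1,1)
2. t=4 → L at (0,4); v=(1,1)
3. t=4 → T at (4,8); v=(1,-1)
4. t=4 → R at (8,4); v=(-1,-1)
5. t=4 → B at (4,0); v=(-1,1)
6. t=4 → L at (0,4); v=(1,1)
7. t=4 → T at (4,8); v=(1,-1)
8. t=4 → R at (8,4); v=(-1,-1)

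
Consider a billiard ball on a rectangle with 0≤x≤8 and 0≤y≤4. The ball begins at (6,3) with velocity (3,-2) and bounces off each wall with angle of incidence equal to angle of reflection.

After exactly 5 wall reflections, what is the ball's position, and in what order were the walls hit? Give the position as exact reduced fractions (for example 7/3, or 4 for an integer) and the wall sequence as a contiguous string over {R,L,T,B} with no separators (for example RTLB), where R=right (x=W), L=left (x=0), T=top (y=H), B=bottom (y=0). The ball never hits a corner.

Final position: (13/2,0)
Wall sequence: RBLTB

1. t=2/3 → R at (8,5/3); v=(-3,-2)
2. t=5/6 → B at (11/2,0); v=(-3,2)
3. t=11/6 → L at (0,11/3); v=(3,2)
4. t=1/6 → T at (1/2,4); v=(3,-2)
5. t=2 → B at (13/2,0); v=(3,2)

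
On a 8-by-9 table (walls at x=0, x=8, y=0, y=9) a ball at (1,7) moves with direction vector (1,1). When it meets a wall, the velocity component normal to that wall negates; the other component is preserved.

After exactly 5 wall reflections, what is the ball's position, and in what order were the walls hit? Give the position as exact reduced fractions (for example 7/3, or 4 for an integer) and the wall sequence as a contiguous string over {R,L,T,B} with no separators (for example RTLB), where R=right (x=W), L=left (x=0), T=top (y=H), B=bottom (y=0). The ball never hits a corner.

Final position: (5,9)
Wall sequence: TRBLT

1. t=2 → T at (3,9); v=(1,-1)
2. t=5 → R at (8,4); v=(-1,-1)
3. t=4 → B at (4,0); v=(-1,1)
4. t=4 → L at (0,4); v=(1,1)
5. t=5 → T at (5,9); v=(1,-1)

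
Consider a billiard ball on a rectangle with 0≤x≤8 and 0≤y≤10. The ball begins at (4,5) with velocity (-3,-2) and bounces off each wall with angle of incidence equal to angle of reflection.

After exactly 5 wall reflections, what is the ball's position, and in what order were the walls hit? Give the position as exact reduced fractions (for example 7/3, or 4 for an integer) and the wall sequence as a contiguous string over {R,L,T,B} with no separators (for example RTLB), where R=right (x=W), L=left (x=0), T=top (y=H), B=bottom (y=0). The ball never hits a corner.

1. t=4/3 → L at (0,7/3); v=(3,-2)
2. t=7/6 → B at (7/2,0); v=(3,2)
3. t=3/2 → R at (8,3); v=(-3,2)
4. t=8/3 → L at (0,25/3); v=(3,2)
5. t=5/6 → T at (5/2,10); v=(3,-2)

Final position: (5/2,10)
Wall sequence: LBRLT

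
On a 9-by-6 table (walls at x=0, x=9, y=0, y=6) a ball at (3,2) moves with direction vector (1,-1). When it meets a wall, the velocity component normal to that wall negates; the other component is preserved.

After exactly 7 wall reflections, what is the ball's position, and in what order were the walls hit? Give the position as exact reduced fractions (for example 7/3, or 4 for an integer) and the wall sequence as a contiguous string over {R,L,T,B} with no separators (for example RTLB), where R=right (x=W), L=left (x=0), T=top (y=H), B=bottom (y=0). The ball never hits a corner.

1. t=2 → B at (5,0); v=(1,1)
2. t=4 → R at (9,4); v=(-1,1)
3. t=2 → T at (7,6); v=(-1,-1)
4. t=6 → B at (1,0); v=(-1,1)
5. t=1 → L at (0,1); v=(1,1)
6. t=5 → T at (5,6); v=(1,-1)
7. t=4 → R at (9,2); v=(-1,-1)

Final position: (9,2)
Wall sequence: BRTBLTR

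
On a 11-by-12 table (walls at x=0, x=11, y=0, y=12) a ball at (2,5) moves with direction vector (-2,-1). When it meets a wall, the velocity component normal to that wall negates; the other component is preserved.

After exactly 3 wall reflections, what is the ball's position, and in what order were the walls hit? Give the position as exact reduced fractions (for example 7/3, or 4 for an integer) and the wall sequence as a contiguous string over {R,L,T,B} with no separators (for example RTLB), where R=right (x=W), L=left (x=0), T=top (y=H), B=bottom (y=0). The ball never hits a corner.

Final position: (11,3/2)
Wall sequence: LBR

1. t=1 → L at (0,4); v=(2,-1)
2. t=4 → B at (8,0); v=(2,1)
3. t=3/2 → R at (11,3/2); v=(-2,1)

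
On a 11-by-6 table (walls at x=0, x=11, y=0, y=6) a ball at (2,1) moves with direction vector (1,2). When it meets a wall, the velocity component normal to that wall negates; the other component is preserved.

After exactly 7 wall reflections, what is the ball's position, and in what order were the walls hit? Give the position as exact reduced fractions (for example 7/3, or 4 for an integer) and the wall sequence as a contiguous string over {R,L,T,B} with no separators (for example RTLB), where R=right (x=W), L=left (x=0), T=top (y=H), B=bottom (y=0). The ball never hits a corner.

1. t=5/2 → T at (9/2,6); v=(1,-2)
2. t=3 → B at (15/2,0); v=(1,2)
3. t=3 → T at (21/2,6); v=(1,-2)
4. t=1/2 → R at (11,5); v=(-1,-2)
5. t=5/2 → B at (17/2,0); v=(-1,2)
6. t=3 → T at (11/2,6); v=(-1,-2)
7. t=3 → B at (5/2,0); v=(-1,2)

Final position: (5/2,0)
Wall sequence: TBTRBTB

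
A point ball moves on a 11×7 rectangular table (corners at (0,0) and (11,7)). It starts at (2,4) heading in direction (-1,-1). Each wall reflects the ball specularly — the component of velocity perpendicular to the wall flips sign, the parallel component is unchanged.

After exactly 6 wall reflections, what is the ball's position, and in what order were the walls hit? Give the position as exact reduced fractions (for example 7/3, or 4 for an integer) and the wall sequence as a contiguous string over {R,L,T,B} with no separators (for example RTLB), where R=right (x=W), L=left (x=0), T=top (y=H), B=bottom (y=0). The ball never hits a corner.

1. t=2 → L at (0,2); v=(1,-1)
2. t=2 → B at (2,0); v=(1,1)
3. t=7 → T at (9,7); v=(1,-1)
4. t=2 → R at (11,5); v=(-1,-1)
5. t=5 → B at (6,0); v=(-1,1)
6. t=6 → L at (0,6); v=(1,1)

Final position: (0,6)
Wall sequence: LBTRBL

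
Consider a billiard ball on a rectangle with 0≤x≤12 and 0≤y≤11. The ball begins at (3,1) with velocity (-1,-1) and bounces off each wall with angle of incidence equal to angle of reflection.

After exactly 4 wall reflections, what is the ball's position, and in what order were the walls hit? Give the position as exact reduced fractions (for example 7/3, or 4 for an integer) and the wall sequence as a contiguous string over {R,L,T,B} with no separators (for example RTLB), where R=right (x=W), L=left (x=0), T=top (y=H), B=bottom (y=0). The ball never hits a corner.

Final position: (12,8)
Wall sequence: BLTR

1. t=1 → B at (2,0); v=(-1,1)
2. t=2 → L at (0,2); v=(1,1)
3. t=9 → T at (9,11); v=(1,-1)
4. t=3 → R at (12,8); v=(-1,-1)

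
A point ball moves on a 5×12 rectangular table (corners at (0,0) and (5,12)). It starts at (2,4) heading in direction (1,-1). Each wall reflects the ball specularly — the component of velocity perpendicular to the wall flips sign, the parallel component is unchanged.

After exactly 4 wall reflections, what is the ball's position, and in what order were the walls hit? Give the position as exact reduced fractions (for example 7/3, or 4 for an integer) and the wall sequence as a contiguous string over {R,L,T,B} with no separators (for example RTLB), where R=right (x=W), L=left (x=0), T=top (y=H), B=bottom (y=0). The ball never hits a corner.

1. t=3 → R at (5,1); v=(-1,-1)
2. t=1 → B at (4,0); v=(-1,1)
3. t=4 → L at (0,4); v=(1,1)
4. t=5 → R at (5,9); v=(-1,1)

Final position: (5,9)
Wall sequence: RBLR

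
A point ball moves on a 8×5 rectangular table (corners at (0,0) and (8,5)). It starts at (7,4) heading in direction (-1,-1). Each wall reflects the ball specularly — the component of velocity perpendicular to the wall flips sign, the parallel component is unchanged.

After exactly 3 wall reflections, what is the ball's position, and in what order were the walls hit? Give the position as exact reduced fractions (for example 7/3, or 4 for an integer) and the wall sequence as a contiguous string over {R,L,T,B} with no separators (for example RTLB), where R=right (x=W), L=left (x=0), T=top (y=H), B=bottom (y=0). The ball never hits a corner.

1. t=4 → B at (3,0); v=(-1,1)
2. t=3 → L at (0,3); v=(1,1)
3. t=2 → T at (2,5); v=(1,-1)

Final position: (2,5)
Wall sequence: BLT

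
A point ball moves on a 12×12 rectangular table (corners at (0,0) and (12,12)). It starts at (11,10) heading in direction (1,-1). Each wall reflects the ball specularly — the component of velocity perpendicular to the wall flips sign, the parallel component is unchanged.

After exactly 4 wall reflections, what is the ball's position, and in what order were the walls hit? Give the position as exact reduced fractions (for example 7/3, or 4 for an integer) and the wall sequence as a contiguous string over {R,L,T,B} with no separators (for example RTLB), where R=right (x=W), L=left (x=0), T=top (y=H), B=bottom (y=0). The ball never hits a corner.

1. t=1 → R at (12,9); v=(-1,-1)
2. t=9 → B at (3,0); v=(-1,1)
3. t=3 → L at (0,3); v=(1,1)
4. t=9 → T at (9,12); v=(1,-1)

Final position: (9,12)
Wall sequence: RBLT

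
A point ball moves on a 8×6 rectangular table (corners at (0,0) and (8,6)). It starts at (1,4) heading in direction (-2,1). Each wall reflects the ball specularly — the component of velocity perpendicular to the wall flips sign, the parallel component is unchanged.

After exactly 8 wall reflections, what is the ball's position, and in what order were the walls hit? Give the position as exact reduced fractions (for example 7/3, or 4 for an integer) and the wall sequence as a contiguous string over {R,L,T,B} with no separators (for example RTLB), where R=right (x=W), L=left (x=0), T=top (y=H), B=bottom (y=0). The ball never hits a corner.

Final position: (0,7/2)
Wall sequence: LTRBLRTL

1. t=1/2 → L at (0,9/2); v=(2,1)
2. t=3/2 → T at (3,6); v=(2,-1)
3. t=5/2 → R at (8,7/2); v=(-2,-1)
4. t=7/2 → B at (1,0); v=(-2,1)
5. t=1/2 → L at (0,1/2); v=(2,1)
6. t=4 → R at (8,9/2); v=(-2,1)
7. t=3/2 → T at (5,6); v=(-2,-1)
8. t=5/2 → L at (0,7/2); v=(2,-1)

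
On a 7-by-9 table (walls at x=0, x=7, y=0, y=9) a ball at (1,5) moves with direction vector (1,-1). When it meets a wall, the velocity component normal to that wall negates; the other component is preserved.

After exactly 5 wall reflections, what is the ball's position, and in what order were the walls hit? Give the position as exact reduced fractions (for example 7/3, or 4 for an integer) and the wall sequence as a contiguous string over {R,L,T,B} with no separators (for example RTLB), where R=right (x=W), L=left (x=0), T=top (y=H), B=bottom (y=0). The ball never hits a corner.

1. t=5 → B at (6,0); v=(1,1)
2. t=1 → R at (7,1); v=(-1,1)
3. t=7 → L at (0,8); v=(1,1)
4. t=1 → T at (1,9); v=(1,-1)
5. t=6 → R at (7,3); v=(-1,-1)

Final position: (7,3)
Wall sequence: BRLTR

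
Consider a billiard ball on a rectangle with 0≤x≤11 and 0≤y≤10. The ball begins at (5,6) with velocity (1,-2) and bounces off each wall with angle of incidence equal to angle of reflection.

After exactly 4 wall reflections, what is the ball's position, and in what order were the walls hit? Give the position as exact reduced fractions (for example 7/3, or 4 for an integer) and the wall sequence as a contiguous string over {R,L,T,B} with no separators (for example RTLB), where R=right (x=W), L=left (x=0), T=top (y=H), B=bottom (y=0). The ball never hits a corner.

Final position: (4,0)
Wall sequence: BRTB

1. t=3 → B at (8,0); v=(1,2)
2. t=3 → R at (11,6); v=(-1,2)
3. t=2 → T at (9,10); v=(-1,-2)
4. t=5 → B at (4,0); v=(-1,2)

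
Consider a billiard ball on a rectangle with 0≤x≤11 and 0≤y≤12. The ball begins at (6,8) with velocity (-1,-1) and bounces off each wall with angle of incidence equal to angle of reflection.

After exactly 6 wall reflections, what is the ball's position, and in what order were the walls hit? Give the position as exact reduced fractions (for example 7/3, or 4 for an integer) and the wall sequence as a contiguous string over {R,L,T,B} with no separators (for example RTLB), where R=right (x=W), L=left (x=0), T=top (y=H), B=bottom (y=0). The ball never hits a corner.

1. t=6 → L at (0,2); v=(1,-1)
2. t=2 → B at (2,0); v=(1,1)
3. t=9 → R at (11,9); v=(-1,1)
4. t=3 → T at (8,12); v=(-1,-1)
5. t=8 → L at (0,4); v=(1,-1)
6. t=4 → B at (4,0); v=(1,1)

Final position: (4,0)
Wall sequence: LBRTLB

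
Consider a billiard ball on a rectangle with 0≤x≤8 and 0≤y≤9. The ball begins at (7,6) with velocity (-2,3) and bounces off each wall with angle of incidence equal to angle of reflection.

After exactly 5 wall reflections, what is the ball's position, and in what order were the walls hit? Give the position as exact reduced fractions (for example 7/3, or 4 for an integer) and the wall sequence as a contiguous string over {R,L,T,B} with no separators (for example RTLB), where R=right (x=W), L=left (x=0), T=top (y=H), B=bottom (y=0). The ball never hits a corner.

1. t=1 → T at (5,9); v=(-2,-3)
2. t=5/2 → L at (0,3/2); v=(2,-3)
3. t=1/2 → B at (1,0); v=(2,3)
4. t=3 → T at (7,9); v=(2,-3)
5. t=1/2 → R at (8,15/2); v=(-2,-3)

Final position: (8,15/2)
Wall sequence: TLBTR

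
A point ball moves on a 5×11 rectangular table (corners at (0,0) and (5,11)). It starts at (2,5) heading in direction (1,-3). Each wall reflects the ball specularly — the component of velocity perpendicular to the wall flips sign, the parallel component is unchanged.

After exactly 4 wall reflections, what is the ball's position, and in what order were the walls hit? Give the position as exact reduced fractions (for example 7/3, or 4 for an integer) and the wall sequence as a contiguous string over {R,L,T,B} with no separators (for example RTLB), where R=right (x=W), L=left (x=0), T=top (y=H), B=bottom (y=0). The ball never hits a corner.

1. t=5/3 → B at (11/3,0); v=(1,3)
2. t=4/3 → R at (5,4); v=(-1,3)
3. t=7/3 → T at (8/3,11); v=(-1,-3)
4. t=8/3 → L at (0,3); v=(1,-3)

Final position: (0,3)
Wall sequence: BRTL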